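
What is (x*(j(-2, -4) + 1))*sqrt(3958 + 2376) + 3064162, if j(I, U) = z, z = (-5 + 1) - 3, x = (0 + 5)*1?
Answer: 3064162 - 30*sqrt(6334) ≈ 3.0618e+6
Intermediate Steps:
x = 5 (x = 5*1 = 5)
z = -7 (z = -4 - 3 = -7)
j(I, U) = -7
(x*(j(-2, -4) + 1))*sqrt(3958 + 2376) + 3064162 = (5*(-7 + 1))*sqrt(3958 + 2376) + 3064162 = (5*(-6))*sqrt(6334) + 3064162 = -30*sqrt(6334) + 3064162 = 3064162 - 30*sqrt(6334)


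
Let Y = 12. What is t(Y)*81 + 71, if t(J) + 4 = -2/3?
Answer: -307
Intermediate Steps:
t(J) = -14/3 (t(J) = -4 - 2/3 = -4 - 2*⅓ = -4 - ⅔ = -14/3)
t(Y)*81 + 71 = -14/3*81 + 71 = -378 + 71 = -307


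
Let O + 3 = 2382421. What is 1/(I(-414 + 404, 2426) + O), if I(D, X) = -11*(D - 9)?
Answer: 1/2382627 ≈ 4.1970e-7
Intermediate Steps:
I(D, X) = 99 - 11*D (I(D, X) = -11*(-9 + D) = 99 - 11*D)
O = 2382418 (O = -3 + 2382421 = 2382418)
1/(I(-414 + 404, 2426) + O) = 1/((99 - 11*(-414 + 404)) + 2382418) = 1/((99 - 11*(-10)) + 2382418) = 1/((99 + 110) + 2382418) = 1/(209 + 2382418) = 1/2382627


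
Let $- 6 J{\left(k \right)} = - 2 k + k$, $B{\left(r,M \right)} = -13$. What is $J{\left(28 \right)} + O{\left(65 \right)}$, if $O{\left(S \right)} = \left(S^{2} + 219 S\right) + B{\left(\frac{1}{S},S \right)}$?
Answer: $\frac{55355}{3} \approx 18452.0$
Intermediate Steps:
$J{\left(k \right)} = \frac{k}{6}$ ($J{\left(k \right)} = - \frac{- 2 k + k}{6} = - \frac{\left(-1\right) k}{6} = \frac{k}{6}$)
$O{\left(S \right)} = -13 + S^{2} + 219 S$ ($O{\left(S \right)} = \left(S^{2} + 219 S\right) - 13 = -13 + S^{2} + 219 S$)
$J{\left(28 \right)} + O{\left(65 \right)} = \frac{1}{6} \cdot 28 + \left(-13 + 65^{2} + 219 \cdot 65\right) = \frac{14}{3} + \left(-13 + 4225 + 14235\right) = \frac{14}{3} + 18447 = \frac{55355}{3}$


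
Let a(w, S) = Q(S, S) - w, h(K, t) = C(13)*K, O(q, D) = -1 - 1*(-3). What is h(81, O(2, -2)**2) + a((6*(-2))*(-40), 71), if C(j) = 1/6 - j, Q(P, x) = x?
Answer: -2897/2 ≈ -1448.5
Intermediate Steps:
O(q, D) = 2 (O(q, D) = -1 + 3 = 2)
C(j) = 1/6 - j
h(K, t) = -77*K/6 (h(K, t) = (1/6 - 1*13)*K = (1/6 - 13)*K = -77*K/6)
a(w, S) = S - w
h(81, O(2, -2)**2) + a((6*(-2))*(-40), 71) = -77/6*81 + (71 - 6*(-2)*(-40)) = -2079/2 + (71 - (-12)*(-40)) = -2079/2 + (71 - 1*480) = -2079/2 + (71 - 480) = -2079/2 - 409 = -2897/2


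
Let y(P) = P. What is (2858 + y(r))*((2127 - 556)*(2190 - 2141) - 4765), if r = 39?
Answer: 209203958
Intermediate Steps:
(2858 + y(r))*((2127 - 556)*(2190 - 2141) - 4765) = (2858 + 39)*((2127 - 556)*(2190 - 2141) - 4765) = 2897*(1571*49 - 4765) = 2897*(76979 - 4765) = 2897*72214 = 209203958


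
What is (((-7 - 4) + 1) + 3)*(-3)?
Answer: 21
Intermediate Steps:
(((-7 - 4) + 1) + 3)*(-3) = ((-11 + 1) + 3)*(-3) = (-10 + 3)*(-3) = -7*(-3) = 21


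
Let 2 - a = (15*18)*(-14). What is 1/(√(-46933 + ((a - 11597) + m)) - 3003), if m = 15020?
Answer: -231/696749 - 4*I*√2483/9057737 ≈ -0.00033154 - 2.2005e-5*I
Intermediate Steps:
a = 3782 (a = 2 - 15*18*(-14) = 2 - 270*(-14) = 2 - 1*(-3780) = 2 + 3780 = 3782)
1/(√(-46933 + ((a - 11597) + m)) - 3003) = 1/(√(-46933 + ((3782 - 11597) + 15020)) - 3003) = 1/(√(-46933 + (-7815 + 15020)) - 3003) = 1/(√(-46933 + 7205) - 3003) = 1/(√(-39728) - 3003) = 1/(4*I*√2483 - 3003) = 1/(-3003 + 4*I*√2483)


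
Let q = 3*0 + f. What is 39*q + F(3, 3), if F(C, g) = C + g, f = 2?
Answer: 84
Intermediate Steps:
q = 2 (q = 3*0 + 2 = 0 + 2 = 2)
39*q + F(3, 3) = 39*2 + (3 + 3) = 78 + 6 = 84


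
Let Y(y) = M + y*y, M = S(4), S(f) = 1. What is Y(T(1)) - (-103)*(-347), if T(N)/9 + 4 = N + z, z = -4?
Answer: -31771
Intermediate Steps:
M = 1
T(N) = -72 + 9*N (T(N) = -36 + 9*(N - 4) = -36 + 9*(-4 + N) = -36 + (-36 + 9*N) = -72 + 9*N)
Y(y) = 1 + y² (Y(y) = 1 + y*y = 1 + y²)
Y(T(1)) - (-103)*(-347) = (1 + (-72 + 9*1)²) - (-103)*(-347) = (1 + (-72 + 9)²) - 103*347 = (1 + (-63)²) - 35741 = (1 + 3969) - 35741 = 3970 - 35741 = -31771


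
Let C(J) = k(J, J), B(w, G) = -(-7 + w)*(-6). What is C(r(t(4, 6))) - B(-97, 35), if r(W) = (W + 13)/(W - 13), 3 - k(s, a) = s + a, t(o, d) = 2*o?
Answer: 3177/5 ≈ 635.40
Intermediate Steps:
B(w, G) = -42 + 6*w (B(w, G) = -(42 - 6*w) = -42 + 6*w)
k(s, a) = 3 - a - s (k(s, a) = 3 - (s + a) = 3 - (a + s) = 3 + (-a - s) = 3 - a - s)
r(W) = (13 + W)/(-13 + W)
C(J) = 3 - 2*J (C(J) = 3 - J - J = 3 - 2*J)
C(r(t(4, 6))) - B(-97, 35) = (3 - 2*(13 + 2*4)/(-13 + 2*4)) - (-42 + 6*(-97)) = (3 - 2*(13 + 8)/(-13 + 8)) - (-42 - 582) = (3 - 2*21/(-5)) - 1*(-624) = (3 - (-2)*21/5) + 624 = (3 - 2*(-21/5)) + 624 = (3 + 42/5) + 624 = 57/5 + 624 = 3177/5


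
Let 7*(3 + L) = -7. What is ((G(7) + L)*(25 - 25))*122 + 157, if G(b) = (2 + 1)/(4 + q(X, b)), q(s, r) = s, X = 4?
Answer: 157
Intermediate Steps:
G(b) = 3/8 (G(b) = (2 + 1)/(4 + 4) = 3/8)
L = -4 (L = -3 + (⅐)*(-7) = -3 - 1 = -4)
((G(7) + L)*(25 - 25))*122 + 157 = ((3/8 - 4)*(25 - 25))*122 + 157 = -29/8*0*122 + 157 = 0*122 + 157 = 0 + 157 = 157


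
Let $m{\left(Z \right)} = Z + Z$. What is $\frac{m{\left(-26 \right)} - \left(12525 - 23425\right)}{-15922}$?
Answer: $- \frac{5424}{7961} \approx -0.68132$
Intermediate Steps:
$m{\left(Z \right)} = 2 Z$
$\frac{m{\left(-26 \right)} - \left(12525 - 23425\right)}{-15922} = \frac{2 \left(-26\right) - \left(12525 - 23425\right)}{-15922} = \left(-52 - \left(12525 - 23425\right)\right) \left(- \frac{1}{15922}\right) = \left(-52 - -10900\right) \left(- \frac{1}{15922}\right) = \left(-52 + 10900\right) \left(- \frac{1}{15922}\right) = 10848 \left(- \frac{1}{15922}\right) = - \frac{5424}{7961}$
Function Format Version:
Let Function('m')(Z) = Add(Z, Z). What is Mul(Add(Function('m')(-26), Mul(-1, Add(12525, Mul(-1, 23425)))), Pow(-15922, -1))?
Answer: Rational(-5424, 7961) ≈ -0.68132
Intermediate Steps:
Function('m')(Z) = Mul(2, Z)
Mul(Add(Function('m')(-26), Mul(-1, Add(12525, Mul(-1, 23425)))), Pow(-15922, -1)) = Mul(Add(Mul(2, -26), Mul(-1, Add(12525, Mul(-1, 23425)))), Pow(-15922, -1)) = Mul(Add(-52, Mul(-1, Add(12525, -23425))), Rational(-1, 15922)) = Mul(Add(-52, Mul(-1, -10900)), Rational(-1, 15922)) = Mul(Add(-52, 10900), Rational(-1, 15922)) = Mul(10848, Rational(-1, 15922)) = Rational(-5424, 7961)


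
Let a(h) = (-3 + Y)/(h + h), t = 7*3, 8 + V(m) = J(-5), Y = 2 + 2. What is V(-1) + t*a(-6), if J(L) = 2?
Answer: -31/4 ≈ -7.7500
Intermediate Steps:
Y = 4
V(m) = -6 (V(m) = -8 + 2 = -6)
t = 21
a(h) = 1/(2*h) (a(h) = (-3 + 4)/(h + h) = 1/(2*h))
V(-1) + t*a(-6) = -6 + 21*((1/2)/(-6)) = -6 + 21*((1/2)*(-1/6)) = -6 + 21*(-1/12) = -6 - 7/4 = -31/4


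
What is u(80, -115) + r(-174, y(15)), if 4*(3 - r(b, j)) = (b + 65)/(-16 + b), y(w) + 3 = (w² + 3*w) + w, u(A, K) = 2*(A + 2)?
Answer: 126811/760 ≈ 166.86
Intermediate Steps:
u(A, K) = 4 + 2*A (u(A, K) = 2*(2 + A) = 4 + 2*A)
y(w) = -3 + w² + 4*w (y(w) = -3 + ((w² + 3*w) + w) = -3 + (w² + 4*w) = -3 + w² + 4*w)
r(b, j) = 3 - (65 + b)/(4*(-16 + b)) (r(b, j) = 3 - (b + 65)/(4*(-16 + b)) = 3 - (65 + b)/(4*(-16 + b)))
u(80, -115) + r(-174, y(15)) = (4 + 2*80) + (-257 + 11*(-174))/(4*(-16 - 174)) = (4 + 160) + (¼)*(-257 - 1914)/(-190) = 164 + (¼)*(-1/190)*(-2171) = 164 + 2171/760 = 126811/760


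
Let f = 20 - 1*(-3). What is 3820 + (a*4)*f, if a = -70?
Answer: -2620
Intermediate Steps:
f = 23 (f = 20 + 3 = 23)
3820 + (a*4)*f = 3820 - 70*4*23 = 3820 - 280*23 = 3820 - 6440 = -2620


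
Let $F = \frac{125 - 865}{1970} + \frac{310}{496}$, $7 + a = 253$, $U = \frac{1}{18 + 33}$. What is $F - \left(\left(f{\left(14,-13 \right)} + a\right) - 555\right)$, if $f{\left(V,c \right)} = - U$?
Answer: $\frac{24857803}{80376} \approx 309.27$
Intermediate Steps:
$U = \frac{1}{51} \approx 0.019608$
$f{\left(V,c \right)} = - \frac{1}{51}$ ($f{\left(V,c \right)} = \left(-1\right) \frac{1}{51} = - \frac{1}{51}$)
$a = 246$ ($a = -7 + 253 = 246$)
$F = \frac{393}{1576}$ ($F = \left(-740\right) \frac{1}{1970} + 310 \cdot \frac{1}{496} = - \frac{74}{197} + \frac{5}{8} = \frac{393}{1576} \approx 0.24937$)
$F - \left(\left(f{\left(14,-13 \right)} + a\right) - 555\right) = \frac{393}{1576} - \left(\left(- \frac{1}{51} + 246\right) - 555\right) = \frac{393}{1576} - \left(\frac{12545}{51} - 555\right) = \frac{393}{1576} - - \frac{15760}{51} = \frac{393}{1576} + \frac{15760}{51} = \frac{24857803}{80376}$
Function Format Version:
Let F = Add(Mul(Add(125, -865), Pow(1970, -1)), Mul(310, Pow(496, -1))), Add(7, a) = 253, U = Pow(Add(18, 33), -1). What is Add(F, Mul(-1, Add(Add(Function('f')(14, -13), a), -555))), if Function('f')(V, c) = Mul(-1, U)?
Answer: Rational(24857803, 80376) ≈ 309.27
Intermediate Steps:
U = Rational(1, 51) (U = Pow(51, -1) = Rational(1, 51) ≈ 0.019608)
Function('f')(V, c) = Rational(-1, 51) (Function('f')(V, c) = Mul(-1, Rational(1, 51)) = Rational(-1, 51))
a = 246 (a = Add(-7, 253) = 246)
F = Rational(393, 1576) (F = Add(Mul(-740, Rational(1, 1970)), Mul(310, Rational(1, 496))) = Add(Rational(-74, 197), Rational(5, 8)) = Rational(393, 1576) ≈ 0.24937)
Add(F, Mul(-1, Add(Add(Function('f')(14, -13), a), -555))) = Add(Rational(393, 1576), Mul(-1, Add(Add(Rational(-1, 51), 246), -555))) = Add(Rational(393, 1576), Mul(-1, Add(Rational(12545, 51), -555))) = Add(Rational(393, 1576), Mul(-1, Rational(-15760, 51))) = Add(Rational(393, 1576), Rational(15760, 51)) = Rational(24857803, 80376)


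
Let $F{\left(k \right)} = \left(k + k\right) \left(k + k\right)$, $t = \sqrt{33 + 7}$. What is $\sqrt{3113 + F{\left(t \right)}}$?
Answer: $\sqrt{3273} \approx 57.21$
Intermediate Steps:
$t = 2 \sqrt{10}$ ($t = \sqrt{40} = 2 \sqrt{10} \approx 6.3246$)
$F{\left(k \right)} = 4 k^{2}$ ($F{\left(k \right)} = 2 k 2 k = 4 k^{2}$)
$\sqrt{3113 + F{\left(t \right)}} = \sqrt{3113 + 4 \left(2 \sqrt{10}\right)^{2}} = \sqrt{3113 + 4 \cdot 40} = \sqrt{3113 + 160} = \sqrt{3273}$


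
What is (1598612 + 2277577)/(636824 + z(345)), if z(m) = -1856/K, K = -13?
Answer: 50390457/8280568 ≈ 6.0854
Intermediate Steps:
z(m) = 1856/13 (z(m) = -1856/(-13) = -1856*(-1/13) = 1856/13)
(1598612 + 2277577)/(636824 + z(345)) = (1598612 + 2277577)/(636824 + 1856/13) = 3876189/(8280568/13) = 3876189*(13/8280568) = 50390457/8280568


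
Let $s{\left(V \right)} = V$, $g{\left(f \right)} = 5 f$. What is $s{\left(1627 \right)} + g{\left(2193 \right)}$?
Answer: $12592$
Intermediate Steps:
$s{\left(1627 \right)} + g{\left(2193 \right)} = 1627 + 5 \cdot 2193 = 1627 + 10965 = 12592$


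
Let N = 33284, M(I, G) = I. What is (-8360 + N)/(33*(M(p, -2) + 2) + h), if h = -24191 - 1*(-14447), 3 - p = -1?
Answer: -4154/1591 ≈ -2.6109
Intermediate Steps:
p = 4 (p = 3 - 1*(-1) = 3 + 1 = 4)
h = -9744 (h = -24191 + 14447 = -9744)
(-8360 + N)/(33*(M(p, -2) + 2) + h) = (-8360 + 33284)/(33*(4 + 2) - 9744) = 24924/(33*6 - 9744) = 24924/(198 - 9744) = 24924/(-9546) = 24924*(-1/9546) = -4154/1591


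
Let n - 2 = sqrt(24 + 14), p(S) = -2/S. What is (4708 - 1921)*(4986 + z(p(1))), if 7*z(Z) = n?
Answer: 97277448/7 + 2787*sqrt(38)/7 ≈ 1.3899e+7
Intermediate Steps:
n = 2 + sqrt(38) (n = 2 + sqrt(24 + 14) = 2 + sqrt(38) ≈ 8.1644)
z(Z) = 2/7 + sqrt(38)/7 (z(Z) = (2 + sqrt(38))/7 = 2/7 + sqrt(38)/7)
(4708 - 1921)*(4986 + z(p(1))) = (4708 - 1921)*(4986 + (2/7 + sqrt(38)/7)) = 2787*(34904/7 + sqrt(38)/7) = 97277448/7 + 2787*sqrt(38)/7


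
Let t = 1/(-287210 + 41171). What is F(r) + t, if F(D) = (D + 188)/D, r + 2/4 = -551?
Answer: 178869250/271381017 ≈ 0.65911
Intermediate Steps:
r = -1103/2 (r = -½ - 551 = -1103/2 ≈ -551.50)
F(D) = (188 + D)/D
t = -1/246039 (t = 1/(-246039) = -1/246039 ≈ -4.0644e-6)
F(r) + t = (188 - 1103/2)/(-1103/2) - 1/246039 = -2/1103*(-727/2) - 1/246039 = 727/1103 - 1/246039 = 178869250/271381017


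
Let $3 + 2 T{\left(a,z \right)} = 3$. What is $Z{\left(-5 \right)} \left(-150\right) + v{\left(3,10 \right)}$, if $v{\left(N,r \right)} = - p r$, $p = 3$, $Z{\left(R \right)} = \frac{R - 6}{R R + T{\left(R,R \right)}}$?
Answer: $36$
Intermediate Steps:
$T{\left(a,z \right)} = 0$ ($T{\left(a,z \right)} = - \frac{3}{2} + \frac{1}{2} \cdot 3 = - \frac{3}{2} + \frac{3}{2} = 0$)
$Z{\left(R \right)} = \frac{-6 + R}{R^{2}}$ ($Z{\left(R \right)} = \frac{R - 6}{R R + 0} = \frac{-6 + R}{R^{2} + 0} = \frac{-6 + R}{R^{2}}$)
$v{\left(N,r \right)} = - 3 r$ ($v{\left(N,r \right)} = \left(-1\right) 3 r = - 3 r$)
$Z{\left(-5 \right)} \left(-150\right) + v{\left(3,10 \right)} = \frac{-6 - 5}{25} \left(-150\right) - 30 = \frac{1}{25} \left(-11\right) \left(-150\right) - 30 = \left(- \frac{11}{25}\right) \left(-150\right) - 30 = 66 - 30 = 36$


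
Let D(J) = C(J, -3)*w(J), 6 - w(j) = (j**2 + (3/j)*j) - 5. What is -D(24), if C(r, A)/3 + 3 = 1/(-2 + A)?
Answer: -27264/5 ≈ -5452.8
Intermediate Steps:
C(r, A) = -9 + 3/(-2 + A)
w(j) = 8 - j**2 (w(j) = 6 - ((j**2 + (3/j)*j) - 5) = 6 - ((j**2 + 3) - 5) = 6 - ((3 + j**2) - 5) = 6 - (-2 + j**2) = 6 + (2 - j**2) = 8 - j**2)
D(J) = -384/5 + 48*J**2/5 (D(J) = (3*(7 - 3*(-3))/(-2 - 3))*(8 - J**2) = (3*(7 + 9)/(-5))*(8 - J**2) = (3*(-1/5)*16)*(8 - J**2) = -48*(8 - J**2)/5 = -384/5 + 48*J**2/5)
-D(24) = -(-384/5 + (48/5)*24**2) = -(-384/5 + (48/5)*576) = -(-384/5 + 27648/5) = -1*27264/5 = -27264/5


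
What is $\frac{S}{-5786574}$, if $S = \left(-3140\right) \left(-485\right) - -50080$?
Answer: $- \frac{786490}{2893287} \approx -0.27183$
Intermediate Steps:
$S = 1572980$ ($S = 1522900 + 50080 = 1572980$)
$\frac{S}{-5786574} = \frac{1572980}{-5786574} = 1572980 \left(- \frac{1}{5786574}\right) = - \frac{786490}{2893287}$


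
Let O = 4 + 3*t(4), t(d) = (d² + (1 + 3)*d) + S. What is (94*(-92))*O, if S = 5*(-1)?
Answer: -735080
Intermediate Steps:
S = -5
t(d) = -5 + d² + 4*d (t(d) = (d² + (1 + 3)*d) - 5 = (d² + 4*d) - 5 = -5 + d² + 4*d)
O = 85 (O = 4 + 3*(-5 + 4² + 4*4) = 4 + 3*(-5 + 16 + 16) = 4 + 3*27 = 4 + 81 = 85)
(94*(-92))*O = (94*(-92))*85 = -8648*85 = -735080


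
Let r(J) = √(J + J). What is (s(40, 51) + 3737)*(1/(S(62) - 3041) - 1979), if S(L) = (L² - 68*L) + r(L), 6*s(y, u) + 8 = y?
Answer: -258807903415436/34945335 - 22454*√31/34945335 ≈ -7.4061e+6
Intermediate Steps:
r(J) = √2*√J (r(J) = √(2*J) = √2*√J)
s(y, u) = -4/3 + y/6
S(L) = L² - 68*L + √2*√L (S(L) = (L² - 68*L) + √2*√L = L² - 68*L + √2*√L)
(s(40, 51) + 3737)*(1/(S(62) - 3041) - 1979) = ((-4/3 + (⅙)*40) + 3737)*(1/((62² - 68*62 + √2*√62) - 3041) - 1979) = ((-4/3 + 20/3) + 3737)*(1/((3844 - 4216 + 2*√31) - 3041) - 1979) = (16/3 + 3737)*(1/((-372 + 2*√31) - 3041) - 1979) = 11227*(1/(-3413 + 2*√31) - 1979)/3 = 11227*(-1979 + 1/(-3413 + 2*√31))/3 = -22218233/3 + 11227/(3*(-3413 + 2*√31))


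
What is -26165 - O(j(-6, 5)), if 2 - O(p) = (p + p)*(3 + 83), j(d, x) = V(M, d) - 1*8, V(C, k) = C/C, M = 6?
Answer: -27371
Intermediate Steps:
V(C, k) = 1
j(d, x) = -7 (j(d, x) = 1 - 1*8 = 1 - 8 = -7)
O(p) = 2 - 172*p (O(p) = 2 - (p + p)*(3 + 83) = 2 - 2*p*86 = 2 - 172*p)
-26165 - O(j(-6, 5)) = -26165 - (2 - 172*(-7)) = -26165 - (2 + 1204) = -26165 - 1*1206 = -26165 - 1206 = -27371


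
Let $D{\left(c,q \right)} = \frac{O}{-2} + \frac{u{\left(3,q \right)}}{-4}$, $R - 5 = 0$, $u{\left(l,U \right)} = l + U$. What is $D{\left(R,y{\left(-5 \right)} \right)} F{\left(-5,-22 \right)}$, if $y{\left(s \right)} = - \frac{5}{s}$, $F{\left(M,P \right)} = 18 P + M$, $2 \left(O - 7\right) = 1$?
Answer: $\frac{7619}{4} \approx 1904.8$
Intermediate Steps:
$u{\left(l,U \right)} = U + l$
$O = \frac{15}{2}$ ($O = 7 + \frac{1}{2} \cdot 1 = 7 + \frac{1}{2} = \frac{15}{2} \approx 7.5$)
$F{\left(M,P \right)} = M + 18 P$
$R = 5$ ($R = 5 + 0 = 5$)
$D{\left(c,q \right)} = - \frac{9}{2} - \frac{q}{4}$ ($D{\left(c,q \right)} = \frac{15}{2 \left(-2\right)} + \frac{q + 3}{-4} = \frac{15}{2} \left(- \frac{1}{2}\right) + \left(3 + q\right) \left(- \frac{1}{4}\right) = - \frac{15}{4} - \left(\frac{3}{4} + \frac{q}{4}\right) = - \frac{9}{2} - \frac{q}{4}$)
$D{\left(R,y{\left(-5 \right)} \right)} F{\left(-5,-22 \right)} = \left(- \frac{9}{2} - \frac{\left(-5\right) \frac{1}{-5}}{4}\right) \left(-5 + 18 \left(-22\right)\right) = \left(- \frac{9}{2} - \frac{\left(-5\right) \left(- \frac{1}{5}\right)}{4}\right) \left(-5 - 396\right) = \left(- \frac{9}{2} - \frac{1}{4}\right) \left(-401\right) = \left(- \frac{19}{4}\right) \left(-401\right) = \frac{7619}{4}$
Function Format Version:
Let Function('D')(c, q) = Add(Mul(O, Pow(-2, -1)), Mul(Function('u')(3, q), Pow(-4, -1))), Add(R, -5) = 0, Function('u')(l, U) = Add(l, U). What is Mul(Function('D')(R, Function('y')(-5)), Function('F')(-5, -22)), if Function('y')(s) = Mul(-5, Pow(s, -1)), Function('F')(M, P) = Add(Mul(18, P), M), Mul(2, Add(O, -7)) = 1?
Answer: Rational(7619, 4) ≈ 1904.8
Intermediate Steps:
Function('u')(l, U) = Add(U, l)
O = Rational(15, 2) (O = Add(7, Mul(Rational(1, 2), 1)) = Add(7, Rational(1, 2)) = Rational(15, 2) ≈ 7.5000)
Function('F')(M, P) = Add(M, Mul(18, P))
R = 5 (R = Add(5, 0) = 5)
Function('D')(c, q) = Add(Rational(-9, 2), Mul(Rational(-1, 4), q)) (Function('D')(c, q) = Add(Mul(Rational(15, 2), Pow(-2, -1)), Mul(Add(q, 3), Pow(-4, -1))) = Add(Mul(Rational(15, 2), Rational(-1, 2)), Mul(Add(3, q), Rational(-1, 4))) = Add(Rational(-15, 4), Add(Rational(-3, 4), Mul(Rational(-1, 4), q))) = Add(Rational(-9, 2), Mul(Rational(-1, 4), q)))
Mul(Function('D')(R, Function('y')(-5)), Function('F')(-5, -22)) = Mul(Add(Rational(-9, 2), Mul(Rational(-1, 4), Mul(-5, Pow(-5, -1)))), Add(-5, Mul(18, -22))) = Mul(Add(Rational(-9, 2), Mul(Rational(-1, 4), Mul(-5, Rational(-1, 5)))), Add(-5, -396)) = Mul(Add(Rational(-9, 2), Mul(Rational(-1, 4), 1)), -401) = Mul(Add(Rational(-9, 2), Rational(-1, 4)), -401) = Mul(Rational(-19, 4), -401) = Rational(7619, 4)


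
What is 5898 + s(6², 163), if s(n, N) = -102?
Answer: 5796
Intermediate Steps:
5898 + s(6², 163) = 5898 - 102 = 5796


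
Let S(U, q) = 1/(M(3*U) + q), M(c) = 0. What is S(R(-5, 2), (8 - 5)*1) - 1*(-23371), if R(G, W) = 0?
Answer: 70114/3 ≈ 23371.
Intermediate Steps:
S(U, q) = 1/q (S(U, q) = 1/(0 + q) = 1/q)
S(R(-5, 2), (8 - 5)*1) - 1*(-23371) = 1/((8 - 5)*1) - 1*(-23371) = 1/(3*1) + 23371 = 1/3 + 23371 = ⅓ + 23371 = 70114/3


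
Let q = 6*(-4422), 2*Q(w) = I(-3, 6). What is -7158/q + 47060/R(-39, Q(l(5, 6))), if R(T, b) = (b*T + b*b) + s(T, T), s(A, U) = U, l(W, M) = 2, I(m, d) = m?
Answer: 92500119/42746 ≈ 2163.9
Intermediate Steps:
Q(w) = -3/2 (Q(w) = (½)*(-3) = -3/2)
R(T, b) = T + b² + T*b (R(T, b) = (b*T + b*b) + T = (T*b + b²) + T = (b² + T*b) + T = T + b² + T*b)
q = -26532
-7158/q + 47060/R(-39, Q(l(5, 6))) = -7158/(-26532) + 47060/(-39 + (-3/2)² - 39*(-3/2)) = -7158*(-1/26532) + 47060/(-39 + 9/4 + 117/2) = 1193/4422 + 47060/(87/4) = 1193/4422 + 47060*(4/87) = 1193/4422 + 188240/87 = 92500119/42746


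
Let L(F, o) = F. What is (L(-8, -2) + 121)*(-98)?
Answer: -11074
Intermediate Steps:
(L(-8, -2) + 121)*(-98) = (-8 + 121)*(-98) = 113*(-98) = -11074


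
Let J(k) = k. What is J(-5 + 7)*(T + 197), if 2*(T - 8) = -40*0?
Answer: 410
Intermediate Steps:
T = 8 (T = 8 + (-40*0)/2 = 8 + (½)*0 = 8 + 0 = 8)
J(-5 + 7)*(T + 197) = (-5 + 7)*(8 + 197) = 2*205 = 410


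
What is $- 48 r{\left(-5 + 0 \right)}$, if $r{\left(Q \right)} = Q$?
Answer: $240$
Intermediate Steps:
$- 48 r{\left(-5 + 0 \right)} = - 48 \left(-5 + 0\right) = \left(-48\right) \left(-5\right) = 240$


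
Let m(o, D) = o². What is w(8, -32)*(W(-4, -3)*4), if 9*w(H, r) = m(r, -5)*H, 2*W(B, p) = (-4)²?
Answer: 262144/9 ≈ 29127.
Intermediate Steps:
W(B, p) = 8 (W(B, p) = (½)*(-4)² = (½)*16 = 8)
w(H, r) = H*r²/9 (w(H, r) = (r²*H)/9 = (H*r²)/9 = H*r²/9)
w(8, -32)*(W(-4, -3)*4) = ((⅑)*8*(-32)²)*(8*4) = ((⅑)*8*1024)*32 = (8192/9)*32 = 262144/9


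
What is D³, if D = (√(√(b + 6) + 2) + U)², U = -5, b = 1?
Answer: (5 - √(2 + √7))⁶ ≈ 529.82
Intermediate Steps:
D = (-5 + √(2 + √7))² (D = (√(√(1 + 6) + 2) - 5)² = (√(√7 + 2) - 5)² = (√(2 + √7) - 5)² = (-5 + √(2 + √7))² ≈ 8.0918)
D³ = ((5 - √(2 + √7))²)³ = (5 - √(2 + √7))⁶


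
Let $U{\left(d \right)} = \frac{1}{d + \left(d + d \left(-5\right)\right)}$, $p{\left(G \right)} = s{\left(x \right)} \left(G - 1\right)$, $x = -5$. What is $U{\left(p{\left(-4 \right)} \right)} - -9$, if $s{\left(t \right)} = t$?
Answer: $\frac{674}{75} \approx 8.9867$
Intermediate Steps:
$p{\left(G \right)} = 5 - 5 G$ ($p{\left(G \right)} = - 5 \left(G - 1\right) = - 5 \left(-1 + G\right) = 5 - 5 G$)
$U{\left(d \right)} = - \frac{1}{3 d}$ ($U{\left(d \right)} = \frac{1}{d + \left(d - 5 d\right)} = \frac{1}{d - 4 d} = \frac{1}{\left(-3\right) d} = - \frac{1}{3 d}$)
$U{\left(p{\left(-4 \right)} \right)} - -9 = - \frac{1}{3 \left(5 - -20\right)} - -9 = - \frac{1}{3 \left(5 + 20\right)} + 9 = - \frac{1}{3 \cdot 25} + 9 = \left(- \frac{1}{3}\right) \frac{1}{25} + 9 = - \frac{1}{75} + 9 = \frac{674}{75}$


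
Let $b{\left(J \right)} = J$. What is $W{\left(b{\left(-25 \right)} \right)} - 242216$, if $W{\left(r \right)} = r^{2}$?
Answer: $-241591$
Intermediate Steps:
$W{\left(b{\left(-25 \right)} \right)} - 242216 = \left(-25\right)^{2} - 242216 = 625 - 242216 = -241591$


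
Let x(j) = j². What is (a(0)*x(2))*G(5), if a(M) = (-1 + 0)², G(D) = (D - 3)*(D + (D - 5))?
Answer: 40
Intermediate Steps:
G(D) = (-5 + 2*D)*(-3 + D) (G(D) = (-3 + D)*(D + (-5 + D)) = (-3 + D)*(-5 + 2*D) = (-5 + 2*D)*(-3 + D))
a(M) = 1 (a(M) = (-1)² = 1)
(a(0)*x(2))*G(5) = (1*2²)*(15 - 11*5 + 2*5²) = (1*4)*(15 - 55 + 2*25) = 4*(15 - 55 + 50) = 4*10 = 40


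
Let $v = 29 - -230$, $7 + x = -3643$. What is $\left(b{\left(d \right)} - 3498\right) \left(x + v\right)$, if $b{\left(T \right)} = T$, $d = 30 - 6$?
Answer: $11780334$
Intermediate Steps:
$x = -3650$ ($x = -7 - 3643 = -3650$)
$d = 24$ ($d = 30 - 6 = 24$)
$v = 259$ ($v = 29 + 230 = 259$)
$\left(b{\left(d \right)} - 3498\right) \left(x + v\right) = \left(24 - 3498\right) \left(-3650 + 259\right) = \left(-3474\right) \left(-3391\right) = 11780334$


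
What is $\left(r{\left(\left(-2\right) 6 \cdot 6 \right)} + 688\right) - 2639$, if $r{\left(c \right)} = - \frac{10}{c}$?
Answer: $- \frac{70231}{36} \approx -1950.9$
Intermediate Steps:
$\left(r{\left(\left(-2\right) 6 \cdot 6 \right)} + 688\right) - 2639 = \left(- \frac{10}{\left(-2\right) 6 \cdot 6} + 688\right) - 2639 = \left(- \frac{10}{\left(-12\right) 6} + 688\right) - 2639 = \left(- \frac{10}{-72} + 688\right) - 2639 = \left(\left(-10\right) \left(- \frac{1}{72}\right) + 688\right) - 2639 = \left(\frac{5}{36} + 688\right) - 2639 = \frac{24773}{36} - 2639 = - \frac{70231}{36}$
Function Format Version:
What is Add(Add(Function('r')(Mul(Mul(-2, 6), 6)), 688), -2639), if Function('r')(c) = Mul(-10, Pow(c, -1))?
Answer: Rational(-70231, 36) ≈ -1950.9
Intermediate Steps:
Add(Add(Function('r')(Mul(Mul(-2, 6), 6)), 688), -2639) = Add(Add(Mul(-10, Pow(Mul(Mul(-2, 6), 6), -1)), 688), -2639) = Add(Add(Mul(-10, Pow(Mul(-12, 6), -1)), 688), -2639) = Add(Add(Mul(-10, Pow(-72, -1)), 688), -2639) = Add(Add(Mul(-10, Rational(-1, 72)), 688), -2639) = Add(Add(Rational(5, 36), 688), -2639) = Add(Rational(24773, 36), -2639) = Rational(-70231, 36)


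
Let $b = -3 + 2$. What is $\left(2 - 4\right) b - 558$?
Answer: $-556$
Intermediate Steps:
$b = -1$
$\left(2 - 4\right) b - 558 = \left(2 - 4\right) \left(-1\right) - 558 = \left(-2\right) \left(-1\right) - 558 = 2 - 558 = -556$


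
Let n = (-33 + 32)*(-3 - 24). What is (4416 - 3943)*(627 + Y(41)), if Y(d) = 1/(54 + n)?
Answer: 24022724/81 ≈ 2.9658e+5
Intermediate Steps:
n = 27 (n = -1*(-27) = 27)
Y(d) = 1/81 (Y(d) = 1/(54 + 27) = 1/81)
(4416 - 3943)*(627 + Y(41)) = (4416 - 3943)*(627 + 1/81) = 473*(50788/81) = 24022724/81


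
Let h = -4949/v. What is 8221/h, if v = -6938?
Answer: 57037298/4949 ≈ 11525.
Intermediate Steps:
h = 4949/6938 (h = -4949/(-6938) = -4949*(-1/6938) = 4949/6938 ≈ 0.71332)
8221/h = 8221/(4949/6938) = 8221*(6938/4949) = 57037298/4949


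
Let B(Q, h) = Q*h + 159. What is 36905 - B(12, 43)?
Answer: 36230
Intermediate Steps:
B(Q, h) = 159 + Q*h
36905 - B(12, 43) = 36905 - (159 + 12*43) = 36905 - (159 + 516) = 36905 - 1*675 = 36905 - 675 = 36230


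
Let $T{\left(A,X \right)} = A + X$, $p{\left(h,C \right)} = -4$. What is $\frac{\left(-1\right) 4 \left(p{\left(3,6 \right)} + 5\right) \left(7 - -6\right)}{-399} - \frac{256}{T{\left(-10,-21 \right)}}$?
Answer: $\frac{103756}{12369} \approx 8.3884$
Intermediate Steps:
$\frac{\left(-1\right) 4 \left(p{\left(3,6 \right)} + 5\right) \left(7 - -6\right)}{-399} - \frac{256}{T{\left(-10,-21 \right)}} = \frac{\left(-1\right) 4 \left(-4 + 5\right) \left(7 - -6\right)}{-399} - \frac{256}{-10 - 21} = - 4 \cdot 1 \left(7 + \left(-3 + 9\right)\right) \left(- \frac{1}{399}\right) - \frac{256}{-31} = - 4 \cdot 1 \left(7 + 6\right) \left(- \frac{1}{399}\right) - - \frac{256}{31} = - 4 \cdot 1 \cdot 13 \left(- \frac{1}{399}\right) + \frac{256}{31} = \left(-4\right) 13 \left(- \frac{1}{399}\right) + \frac{256}{31} = \left(-52\right) \left(- \frac{1}{399}\right) + \frac{256}{31} = \frac{52}{399} + \frac{256}{31} = \frac{103756}{12369}$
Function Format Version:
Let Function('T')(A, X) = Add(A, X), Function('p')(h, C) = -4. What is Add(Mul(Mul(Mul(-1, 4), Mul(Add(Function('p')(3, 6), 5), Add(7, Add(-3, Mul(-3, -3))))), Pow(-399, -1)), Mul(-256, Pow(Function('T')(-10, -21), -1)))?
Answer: Rational(103756, 12369) ≈ 8.3884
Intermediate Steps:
Add(Mul(Mul(Mul(-1, 4), Mul(Add(Function('p')(3, 6), 5), Add(7, Add(-3, Mul(-3, -3))))), Pow(-399, -1)), Mul(-256, Pow(Function('T')(-10, -21), -1))) = Add(Mul(Mul(Mul(-1, 4), Mul(Add(-4, 5), Add(7, Add(-3, Mul(-3, -3))))), Pow(-399, -1)), Mul(-256, Pow(Add(-10, -21), -1))) = Add(Mul(Mul(-4, Mul(1, Add(7, Add(-3, 9)))), Rational(-1, 399)), Mul(-256, Pow(-31, -1))) = Add(Mul(Mul(-4, Mul(1, Add(7, 6))), Rational(-1, 399)), Mul(-256, Rational(-1, 31))) = Add(Mul(Mul(-4, Mul(1, 13)), Rational(-1, 399)), Rational(256, 31)) = Add(Mul(Mul(-4, 13), Rational(-1, 399)), Rational(256, 31)) = Add(Mul(-52, Rational(-1, 399)), Rational(256, 31)) = Add(Rational(52, 399), Rational(256, 31)) = Rational(103756, 12369)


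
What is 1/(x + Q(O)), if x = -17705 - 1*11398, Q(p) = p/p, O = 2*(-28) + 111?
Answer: -1/29102 ≈ -3.4362e-5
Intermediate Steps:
O = 55 (O = -56 + 111 = 55)
Q(p) = 1
x = -29103 (x = -17705 - 11398 = -29103)
1/(x + Q(O)) = 1/(-29103 + 1) = 1/(-29102) = -1/29102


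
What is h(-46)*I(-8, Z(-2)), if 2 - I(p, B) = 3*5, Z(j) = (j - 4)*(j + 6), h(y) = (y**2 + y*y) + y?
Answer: -54418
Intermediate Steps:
h(y) = y + 2*y**2 (h(y) = (y**2 + y**2) + y = 2*y**2 + y = y + 2*y**2)
Z(j) = (-4 + j)*(6 + j)
I(p, B) = -13 (I(p, B) = 2 - 3*5 = 2 - 1*15 = 2 - 15 = -13)
h(-46)*I(-8, Z(-2)) = -46*(1 + 2*(-46))*(-13) = -46*(1 - 92)*(-13) = -46*(-91)*(-13) = 4186*(-13) = -54418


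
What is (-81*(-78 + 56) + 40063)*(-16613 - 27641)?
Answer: -1851808630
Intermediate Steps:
(-81*(-78 + 56) + 40063)*(-16613 - 27641) = (-81*(-22) + 40063)*(-44254) = (1782 + 40063)*(-44254) = 41845*(-44254) = -1851808630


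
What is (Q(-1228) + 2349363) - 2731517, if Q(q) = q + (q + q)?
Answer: -385838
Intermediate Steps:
Q(q) = 3*q (Q(q) = q + 2*q = 3*q)
(Q(-1228) + 2349363) - 2731517 = (3*(-1228) + 2349363) - 2731517 = (-3684 + 2349363) - 2731517 = 2345679 - 2731517 = -385838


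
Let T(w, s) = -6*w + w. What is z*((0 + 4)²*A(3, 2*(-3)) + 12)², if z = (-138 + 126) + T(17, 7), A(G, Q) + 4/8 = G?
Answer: -262288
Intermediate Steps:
A(G, Q) = -½ + G
T(w, s) = -5*w
z = -97 (z = (-138 + 126) - 5*17 = -12 - 85 = -97)
z*((0 + 4)²*A(3, 2*(-3)) + 12)² = -97*((0 + 4)²*(-½ + 3) + 12)² = -97*(4²*(5/2) + 12)² = -97*(16*(5/2) + 12)² = -97*(40 + 12)² = -97*52² = -97*2704 = -262288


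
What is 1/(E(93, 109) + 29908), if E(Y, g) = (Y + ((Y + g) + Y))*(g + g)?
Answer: 1/114492 ≈ 8.7342e-6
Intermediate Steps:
E(Y, g) = 2*g*(g + 3*Y) (E(Y, g) = (Y + (g + 2*Y))*(2*g) = (g + 3*Y)*(2*g) = 2*g*(g + 3*Y))
1/(E(93, 109) + 29908) = 1/(2*109*(109 + 3*93) + 29908) = 1/(2*109*(109 + 279) + 29908) = 1/(2*109*388 + 29908) = 1/(84584 + 29908) = 1/114492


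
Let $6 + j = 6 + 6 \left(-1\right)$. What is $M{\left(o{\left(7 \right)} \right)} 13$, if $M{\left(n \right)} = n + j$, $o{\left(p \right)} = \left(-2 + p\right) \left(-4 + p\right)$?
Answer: $117$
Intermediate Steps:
$o{\left(p \right)} = \left(-4 + p\right) \left(-2 + p\right)$
$j = -6$ ($j = -6 + \left(6 + 6 \left(-1\right)\right) = -6 + \left(6 - 6\right) = -6 + 0 = -6$)
$M{\left(n \right)} = -6 + n$ ($M{\left(n \right)} = n - 6 = -6 + n$)
$M{\left(o{\left(7 \right)} \right)} 13 = \left(-6 + \left(8 + 7^{2} - 42\right)\right) 13 = \left(-6 + \left(8 + 49 - 42\right)\right) 13 = \left(-6 + 15\right) 13 = 9 \cdot 13 = 117$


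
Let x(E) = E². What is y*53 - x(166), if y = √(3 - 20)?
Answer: -27556 + 53*I*√17 ≈ -27556.0 + 218.52*I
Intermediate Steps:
y = I*√17 (y = √(-17) = I*√17 ≈ 4.1231*I)
y*53 - x(166) = (I*√17)*53 - 1*166² = 53*I*√17 - 1*27556 = 53*I*√17 - 27556 = -27556 + 53*I*√17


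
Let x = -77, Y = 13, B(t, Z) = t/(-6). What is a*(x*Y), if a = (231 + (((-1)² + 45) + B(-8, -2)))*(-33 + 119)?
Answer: -71881810/3 ≈ -2.3961e+7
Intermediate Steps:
B(t, Z) = -t/6 (B(t, Z) = t*(-⅙) = -t/6)
a = 71810/3 (a = (231 + (((-1)² + 45) - ⅙*(-8)))*(-33 + 119) = (231 + ((1 + 45) + 4/3))*86 = (231 + (46 + 4/3))*86 = (231 + 142/3)*86 = (835/3)*86 = 71810/3 ≈ 23937.)
a*(x*Y) = 71810*(-77*13)/3 = (71810/3)*(-1001) = -71881810/3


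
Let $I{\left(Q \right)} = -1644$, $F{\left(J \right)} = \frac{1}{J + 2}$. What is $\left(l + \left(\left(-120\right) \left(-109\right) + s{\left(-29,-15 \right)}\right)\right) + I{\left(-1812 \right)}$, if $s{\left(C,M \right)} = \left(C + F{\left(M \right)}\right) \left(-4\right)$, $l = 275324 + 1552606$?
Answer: $\frac{23913270}{13} \approx 1.8395 \cdot 10^{6}$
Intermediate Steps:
$F{\left(J \right)} = \frac{1}{2 + J}$
$l = 1827930$
$s{\left(C,M \right)} = - 4 C - \frac{4}{2 + M}$ ($s{\left(C,M \right)} = \left(C + \frac{1}{2 + M}\right) \left(-4\right) = - 4 C - \frac{4}{2 + M}$)
$\left(l + \left(\left(-120\right) \left(-109\right) + s{\left(-29,-15 \right)}\right)\right) + I{\left(-1812 \right)} = \left(1827930 + \left(\left(-120\right) \left(-109\right) + \frac{4 \left(-1 - - 29 \left(2 - 15\right)\right)}{2 - 15}\right)\right) - 1644 = \left(1827930 + \left(13080 + \frac{4 \left(-1 - \left(-29\right) \left(-13\right)\right)}{-13}\right)\right) - 1644 = \left(1827930 + \left(13080 + 4 \left(- \frac{1}{13}\right) \left(-1 - 377\right)\right)\right) - 1644 = \left(1827930 + \left(13080 + 4 \left(- \frac{1}{13}\right) \left(-378\right)\right)\right) - 1644 = \left(1827930 + \left(13080 + \frac{1512}{13}\right)\right) - 1644 = \left(1827930 + \frac{171552}{13}\right) - 1644 = \frac{23934642}{13} - 1644 = \frac{23913270}{13}$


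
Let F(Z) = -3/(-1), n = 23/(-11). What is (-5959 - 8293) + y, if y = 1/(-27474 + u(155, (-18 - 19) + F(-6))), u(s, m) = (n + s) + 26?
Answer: -4279106003/300246 ≈ -14252.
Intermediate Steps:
n = -23/11 (n = 23*(-1/11) = -23/11 ≈ -2.0909)
F(Z) = 3 (F(Z) = -3*(-1) = 3)
u(s, m) = 263/11 + s (u(s, m) = (-23/11 + s) + 26 = 263/11 + s)
y = -11/300246 (y = 1/(-27474 + (263/11 + 155)) = 1/(-27474 + 1968/11) = 1/(-300246/11) = -11/300246 ≈ -3.6637e-5)
(-5959 - 8293) + y = (-5959 - 8293) - 11/300246 = -14252 - 11/300246 = -4279106003/300246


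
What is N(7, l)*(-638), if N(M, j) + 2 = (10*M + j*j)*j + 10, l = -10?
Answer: 1079496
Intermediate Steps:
N(M, j) = 8 + j*(j**2 + 10*M) (N(M, j) = -2 + ((10*M + j*j)*j + 10) = -2 + ((10*M + j**2)*j + 10) = -2 + ((j**2 + 10*M)*j + 10) = -2 + (j*(j**2 + 10*M) + 10) = -2 + (10 + j*(j**2 + 10*M)) = 8 + j*(j**2 + 10*M))
N(7, l)*(-638) = (8 + (-10)**3 + 10*7*(-10))*(-638) = (8 - 1000 - 700)*(-638) = -1692*(-638) = 1079496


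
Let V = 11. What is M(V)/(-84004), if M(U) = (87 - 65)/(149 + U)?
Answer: -11/6720320 ≈ -1.6368e-6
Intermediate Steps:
M(U) = 22/(149 + U)
M(V)/(-84004) = (22/(149 + 11))/(-84004) = (22/160)*(-1/84004) = (22*(1/160))*(-1/84004) = (11/80)*(-1/84004) = -11/6720320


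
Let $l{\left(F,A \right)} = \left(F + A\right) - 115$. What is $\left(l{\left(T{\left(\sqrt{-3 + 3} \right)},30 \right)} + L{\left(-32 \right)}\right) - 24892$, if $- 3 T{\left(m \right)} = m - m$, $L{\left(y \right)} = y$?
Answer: $-25009$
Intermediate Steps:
$T{\left(m \right)} = 0$ ($T{\left(m \right)} = - \frac{m - m}{3} = \left(- \frac{1}{3}\right) 0 = 0$)
$l{\left(F,A \right)} = -115 + A + F$ ($l{\left(F,A \right)} = \left(A + F\right) - 115 = -115 + A + F$)
$\left(l{\left(T{\left(\sqrt{-3 + 3} \right)},30 \right)} + L{\left(-32 \right)}\right) - 24892 = \left(\left(-115 + 30 + 0\right) - 32\right) - 24892 = \left(-85 - 32\right) - 24892 = -117 - 24892 = -25009$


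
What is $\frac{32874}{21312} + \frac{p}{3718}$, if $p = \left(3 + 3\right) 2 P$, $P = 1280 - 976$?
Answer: $\frac{16664309}{6603168} \approx 2.5237$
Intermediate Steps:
$P = 304$
$p = 3648$ ($p = \left(3 + 3\right) 2 \cdot 304 = 6 \cdot 2 \cdot 304 = 12 \cdot 304 = 3648$)
$\frac{32874}{21312} + \frac{p}{3718} = \frac{32874}{21312} + \frac{3648}{3718} = 32874 \cdot \frac{1}{21312} + 3648 \cdot \frac{1}{3718} = \frac{5479}{3552} + \frac{1824}{1859} = \frac{16664309}{6603168}$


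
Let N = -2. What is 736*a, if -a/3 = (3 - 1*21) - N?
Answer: 35328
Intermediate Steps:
a = 48 (a = -3*((3 - 1*21) - 1*(-2)) = -3*((3 - 21) + 2) = -3*(-18 + 2) = -3*(-16) = 48)
736*a = 736*48 = 35328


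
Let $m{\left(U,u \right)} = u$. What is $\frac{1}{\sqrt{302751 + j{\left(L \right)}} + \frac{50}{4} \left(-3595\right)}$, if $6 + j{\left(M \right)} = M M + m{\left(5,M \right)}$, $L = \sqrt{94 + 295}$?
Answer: $\frac{1}{- \frac{89875}{2} + \sqrt{303134 + \sqrt{389}}} \approx -2.2529 \cdot 10^{-5}$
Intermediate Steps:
$L = \sqrt{389} \approx 19.723$
$j{\left(M \right)} = -6 + M + M^{2}$ ($j{\left(M \right)} = -6 + \left(M M + M\right) = -6 + \left(M^{2} + M\right) = -6 + \left(M + M^{2}\right) = -6 + M + M^{2}$)
$\frac{1}{\sqrt{302751 + j{\left(L \right)}} + \frac{50}{4} \left(-3595\right)} = \frac{1}{\sqrt{302751 + \left(-6 + \sqrt{389} + \left(\sqrt{389}\right)^{2}\right)} + \frac{50}{4} \left(-3595\right)} = \frac{1}{\sqrt{302751 + \left(-6 + \sqrt{389} + 389\right)} + 50 \cdot \frac{1}{4} \left(-3595\right)} = \frac{1}{\sqrt{302751 + \left(383 + \sqrt{389}\right)} + \frac{25}{2} \left(-3595\right)} = \frac{1}{\sqrt{303134 + \sqrt{389}} - \frac{89875}{2}} = \frac{1}{- \frac{89875}{2} + \sqrt{303134 + \sqrt{389}}}$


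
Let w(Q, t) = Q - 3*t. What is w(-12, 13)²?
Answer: 2601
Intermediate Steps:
w(-12, 13)² = (-12 - 3*13)² = (-12 - 39)² = (-51)² = 2601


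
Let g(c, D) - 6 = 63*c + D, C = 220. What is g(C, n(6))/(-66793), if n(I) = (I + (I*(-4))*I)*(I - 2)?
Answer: -13314/66793 ≈ -0.19933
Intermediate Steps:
n(I) = (-2 + I)*(I - 4*I**2) (n(I) = (I + (-4*I)*I)*(-2 + I) = (I - 4*I**2)*(-2 + I) = (-2 + I)*(I - 4*I**2))
g(c, D) = 6 + D + 63*c (g(c, D) = 6 + (63*c + D) = 6 + (D + 63*c) = 6 + D + 63*c)
g(C, n(6))/(-66793) = (6 + 6*(-2 - 4*6**2 + 9*6) + 63*220)/(-66793) = (6 + 6*(-2 - 4*36 + 54) + 13860)*(-1/66793) = (6 + 6*(-2 - 144 + 54) + 13860)*(-1/66793) = (6 + 6*(-92) + 13860)*(-1/66793) = (6 - 552 + 13860)*(-1/66793) = 13314*(-1/66793) = -13314/66793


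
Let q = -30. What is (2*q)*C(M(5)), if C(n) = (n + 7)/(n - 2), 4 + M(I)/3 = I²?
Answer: -4200/61 ≈ -68.852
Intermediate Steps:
M(I) = -12 + 3*I²
C(n) = (7 + n)/(-2 + n)
(2*q)*C(M(5)) = (2*(-30))*((7 + (-12 + 3*5²))/(-2 + (-12 + 3*5²))) = -60*(7 + (-12 + 3*25))/(-2 + (-12 + 3*25)) = -60*(7 + (-12 + 75))/(-2 + (-12 + 75)) = -60*(7 + 63)/(-2 + 63) = -60*70/61 = -4200/61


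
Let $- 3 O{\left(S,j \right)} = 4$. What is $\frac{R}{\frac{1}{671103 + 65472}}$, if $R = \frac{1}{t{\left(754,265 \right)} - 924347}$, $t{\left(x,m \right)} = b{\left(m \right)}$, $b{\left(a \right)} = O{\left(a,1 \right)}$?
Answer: $- \frac{441945}{554609} \approx -0.79686$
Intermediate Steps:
$O{\left(S,j \right)} = - \frac{4}{3}$ ($O{\left(S,j \right)} = \left(- \frac{1}{3}\right) 4 = - \frac{4}{3}$)
$b{\left(a \right)} = - \frac{4}{3}$
$t{\left(x,m \right)} = - \frac{4}{3}$
$R = - \frac{3}{2773045}$ ($R = \frac{1}{- \frac{4}{3} - 924347} = \frac{1}{- \frac{2773045}{3}} = - \frac{3}{2773045} \approx -1.0818 \cdot 10^{-6}$)
$\frac{R}{\frac{1}{671103 + 65472}} = - \frac{3}{2773045 \frac{1}{671103 + 65472}} = - \frac{3}{2773045 \cdot \frac{1}{736575}} = - \frac{3 \frac{1}{\frac{1}{736575}}}{2773045} = \left(- \frac{3}{2773045}\right) 736575 = - \frac{441945}{554609}$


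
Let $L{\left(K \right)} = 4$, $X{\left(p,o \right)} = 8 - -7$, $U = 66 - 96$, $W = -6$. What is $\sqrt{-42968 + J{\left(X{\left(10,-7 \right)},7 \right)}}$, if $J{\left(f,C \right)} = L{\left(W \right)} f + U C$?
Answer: $i \sqrt{43118} \approx 207.65 i$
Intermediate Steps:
$U = -30$
$X{\left(p,o \right)} = 15$ ($X{\left(p,o \right)} = 8 + 7 = 15$)
$J{\left(f,C \right)} = - 30 C + 4 f$ ($J{\left(f,C \right)} = 4 f - 30 C = - 30 C + 4 f$)
$\sqrt{-42968 + J{\left(X{\left(10,-7 \right)},7 \right)}} = \sqrt{-42968 + \left(\left(-30\right) 7 + 4 \cdot 15\right)} = \sqrt{-42968 + \left(-210 + 60\right)} = \sqrt{-42968 - 150} = \sqrt{-43118} = i \sqrt{43118}$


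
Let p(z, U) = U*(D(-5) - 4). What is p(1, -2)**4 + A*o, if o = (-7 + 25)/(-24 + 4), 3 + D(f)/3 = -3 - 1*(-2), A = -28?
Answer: 5243006/5 ≈ 1.0486e+6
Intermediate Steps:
D(f) = -12 (D(f) = -9 + 3*(-3 - 1*(-2)) = -9 + 3*(-3 + 2) = -9 + 3*(-1) = -9 - 3 = -12)
o = -9/10 (o = 18/(-20) = 18*(-1/20) = -9/10 ≈ -0.90000)
p(z, U) = -16*U (p(z, U) = U*(-12 - 4) = U*(-16) = -16*U)
p(1, -2)**4 + A*o = (-16*(-2))**4 - 28*(-9/10) = 32**4 + 126/5 = 1048576 + 126/5 = 5243006/5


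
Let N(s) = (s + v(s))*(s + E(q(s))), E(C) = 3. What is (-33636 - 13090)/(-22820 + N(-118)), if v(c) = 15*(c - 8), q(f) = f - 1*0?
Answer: -23363/104050 ≈ -0.22454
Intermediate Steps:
q(f) = f (q(f) = f + 0 = f)
v(c) = -120 + 15*c (v(c) = 15*(-8 + c) = -120 + 15*c)
N(s) = (-120 + 16*s)*(3 + s) (N(s) = (s + (-120 + 15*s))*(s + 3) = (-120 + 16*s)*(3 + s))
(-33636 - 13090)/(-22820 + N(-118)) = (-33636 - 13090)/(-22820 + (-360 - 72*(-118) + 16*(-118)**2)) = -46726/(-22820 + (-360 + 8496 + 16*13924)) = -46726/(-22820 + (-360 + 8496 + 222784)) = -46726/(-22820 + 230920) = -46726/208100 = -46726*1/208100 = -23363/104050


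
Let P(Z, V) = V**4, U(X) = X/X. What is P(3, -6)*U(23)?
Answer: 1296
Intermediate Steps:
U(X) = 1
P(3, -6)*U(23) = (-6)**4*1 = 1296*1 = 1296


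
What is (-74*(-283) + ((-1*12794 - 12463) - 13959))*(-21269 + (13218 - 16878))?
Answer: 455552546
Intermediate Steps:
(-74*(-283) + ((-1*12794 - 12463) - 13959))*(-21269 + (13218 - 16878)) = (20942 + ((-12794 - 12463) - 13959))*(-21269 - 3660) = (20942 + (-25257 - 13959))*(-24929) = (20942 - 39216)*(-24929) = -18274*(-24929) = 455552546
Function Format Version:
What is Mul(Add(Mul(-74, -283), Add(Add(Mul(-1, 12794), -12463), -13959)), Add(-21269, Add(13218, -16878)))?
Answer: 455552546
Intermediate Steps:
Mul(Add(Mul(-74, -283), Add(Add(Mul(-1, 12794), -12463), -13959)), Add(-21269, Add(13218, -16878))) = Mul(Add(20942, Add(Add(-12794, -12463), -13959)), Add(-21269, -3660)) = Mul(Add(20942, Add(-25257, -13959)), -24929) = Mul(Add(20942, -39216), -24929) = Mul(-18274, -24929) = 455552546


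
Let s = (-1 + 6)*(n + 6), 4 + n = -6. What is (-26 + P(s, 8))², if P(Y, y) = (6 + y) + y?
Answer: 16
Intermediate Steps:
n = -10 (n = -4 - 6 = -10)
s = -20 (s = (-1 + 6)*(-10 + 6) = 5*(-4) = -20)
P(Y, y) = 6 + 2*y
(-26 + P(s, 8))² = (-26 + (6 + 2*8))² = (-26 + (6 + 16))² = (-26 + 22)² = (-4)² = 16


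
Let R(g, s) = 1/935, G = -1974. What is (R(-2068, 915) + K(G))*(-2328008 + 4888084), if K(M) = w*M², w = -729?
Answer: -6799645856545532164/935 ≈ -7.2724e+15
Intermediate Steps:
R(g, s) = 1/935
K(M) = -729*M²
(R(-2068, 915) + K(G))*(-2328008 + 4888084) = (1/935 - 729*(-1974)²)*(-2328008 + 4888084) = (1/935 - 729*3896676)*2560076 = (1/935 - 2840676804)*2560076 = -2656032811739/935*2560076 = -6799645856545532164/935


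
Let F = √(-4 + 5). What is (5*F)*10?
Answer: 50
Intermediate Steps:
F = 1 (F = √1 = 1)
(5*F)*10 = (5*1)*10 = 5*10 = 50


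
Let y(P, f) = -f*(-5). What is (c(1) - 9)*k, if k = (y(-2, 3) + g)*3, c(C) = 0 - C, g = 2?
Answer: -510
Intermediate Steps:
c(C) = -C
y(P, f) = 5*f
k = 51 (k = (5*3 + 2)*3 = (15 + 2)*3 = 17*3 = 51)
(c(1) - 9)*k = (-1*1 - 9)*51 = (-1 - 9)*51 = -10*51 = -510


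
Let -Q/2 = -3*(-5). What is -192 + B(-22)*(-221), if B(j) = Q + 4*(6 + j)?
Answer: 20582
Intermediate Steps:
Q = -30 (Q = -(-6)*(-5) = -2*15 = -30)
B(j) = -6 + 4*j (B(j) = -30 + 4*(6 + j) = -30 + (24 + 4*j) = -6 + 4*j)
-192 + B(-22)*(-221) = -192 + (-6 + 4*(-22))*(-221) = -192 + (-6 - 88)*(-221) = -192 - 94*(-221) = -192 + 20774 = 20582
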